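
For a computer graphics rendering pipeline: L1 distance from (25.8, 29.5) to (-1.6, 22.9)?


|25.8-(-1.6)| + |29.5-22.9| = 27.4 + 6.6 = 34

34


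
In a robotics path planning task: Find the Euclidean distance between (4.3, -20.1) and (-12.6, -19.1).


dx=-16.9, dy=1
d^2 = (-16.9)^2 + 1^2 = 286.61
d = sqrt(286.61) = 16.9296

16.9296


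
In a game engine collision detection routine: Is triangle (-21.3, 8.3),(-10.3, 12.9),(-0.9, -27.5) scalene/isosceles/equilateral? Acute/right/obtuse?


Side lengths squared: AB^2=142.16, BC^2=1720.52, CA^2=1697.8
Sorted: [142.16, 1697.8, 1720.52]
By sides: Scalene, By angles: Acute

Scalene, Acute


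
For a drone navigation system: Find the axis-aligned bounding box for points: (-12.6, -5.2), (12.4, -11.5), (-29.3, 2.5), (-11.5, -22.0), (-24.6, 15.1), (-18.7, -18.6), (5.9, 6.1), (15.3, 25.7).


x range: [-29.3, 15.3]
y range: [-22, 25.7]
Bounding box: (-29.3,-22) to (15.3,25.7)

(-29.3,-22) to (15.3,25.7)


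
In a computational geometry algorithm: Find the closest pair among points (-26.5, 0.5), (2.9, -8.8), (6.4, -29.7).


d(P0,P1) = 30.8359, d(P0,P2) = 44.6593, d(P1,P2) = 21.191
Closest: P1 and P2

Closest pair: (2.9, -8.8) and (6.4, -29.7), distance = 21.191


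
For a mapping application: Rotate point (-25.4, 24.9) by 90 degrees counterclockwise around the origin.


90° CCW: (x,y) -> (-y, x)
(-25.4,24.9) -> (-24.9, -25.4)

(-24.9, -25.4)


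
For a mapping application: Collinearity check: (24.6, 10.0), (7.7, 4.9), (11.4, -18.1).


Cross product: (7.7-24.6)*((-18.1)-10) - (4.9-10)*(11.4-24.6)
= 407.57

No, not collinear


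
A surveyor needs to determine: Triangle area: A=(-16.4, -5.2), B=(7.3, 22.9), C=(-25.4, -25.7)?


Area = |x_A(y_B-y_C) + x_B(y_C-y_A) + x_C(y_A-y_B)|/2
= |(-797.04) + (-149.65) + 713.74|/2
= 232.95/2 = 116.475

116.475


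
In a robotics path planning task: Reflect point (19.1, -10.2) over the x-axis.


Reflection over x-axis: (x,y) -> (x,-y)
(19.1, -10.2) -> (19.1, 10.2)

(19.1, 10.2)


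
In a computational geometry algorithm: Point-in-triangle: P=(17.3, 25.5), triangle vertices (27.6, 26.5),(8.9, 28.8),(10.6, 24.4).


Cross products: AB x AP = 42.39, BC x BP = 31.35, CA x CP = 4.63
All same sign? yes

Yes, inside


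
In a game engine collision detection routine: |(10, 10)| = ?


|u| = sqrt(10^2 + 10^2) = sqrt(200) = 14.1421

14.1421


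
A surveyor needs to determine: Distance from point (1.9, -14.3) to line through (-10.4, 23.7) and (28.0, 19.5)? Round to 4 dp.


|cross product| = 1407.54
|line direction| = sqrt(1492.2) = 38.629
Distance = 1407.54/sqrt(1492.2) = 36.4374

36.4374


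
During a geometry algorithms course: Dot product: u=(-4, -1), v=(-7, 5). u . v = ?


u . v = u_x*v_x + u_y*v_y = (-4)*(-7) + (-1)*5
= 28 + (-5) = 23

23


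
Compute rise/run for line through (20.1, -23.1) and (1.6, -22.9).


slope = (y2-y1)/(x2-x1) = ((-22.9)-(-23.1))/(1.6-20.1) = 0.2/(-18.5) = -0.0108

-0.0108


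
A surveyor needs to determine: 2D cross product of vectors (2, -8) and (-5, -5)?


u x v = u_x*v_y - u_y*v_x = 2*(-5) - (-8)*(-5)
= (-10) - 40 = -50

-50


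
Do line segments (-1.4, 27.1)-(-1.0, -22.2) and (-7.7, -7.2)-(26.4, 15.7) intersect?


Cross products: d1=1025.36, d2=-664.93, d3=-324.31, d4=1365.98
d1*d2 < 0 and d3*d4 < 0? yes

Yes, they intersect


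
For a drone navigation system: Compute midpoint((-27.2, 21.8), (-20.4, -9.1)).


M = (((-27.2)+(-20.4))/2, (21.8+(-9.1))/2)
= (-23.8, 6.35)

(-23.8, 6.35)


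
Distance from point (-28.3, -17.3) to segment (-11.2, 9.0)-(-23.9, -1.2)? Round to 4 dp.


Project P onto AB: t = 1 (clamped to [0,1])
Closest point on segment: (-23.9, -1.2)
Distance: 16.6904

16.6904


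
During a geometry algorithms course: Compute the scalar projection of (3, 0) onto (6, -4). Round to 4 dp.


u.v = 18, |v| = sqrt(52) = 7.2111
Scalar projection = u.v / |v| = 18 / sqrt(52) = 2.4962

2.4962


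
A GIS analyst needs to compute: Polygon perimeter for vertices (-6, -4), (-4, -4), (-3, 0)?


Sides: (-6, -4)->(-4, -4): sqrt(4) = 2, (-4, -4)->(-3, 0): sqrt(17) = 4.123106, (-3, 0)->(-6, -4): sqrt(25) = 5
Sum = 11.123106
Perimeter = 11.1231

11.1231


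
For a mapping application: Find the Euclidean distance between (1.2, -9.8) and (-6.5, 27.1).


dx=-7.7, dy=36.9
d^2 = (-7.7)^2 + 36.9^2 = 1420.9
d = sqrt(1420.9) = 37.6948

37.6948


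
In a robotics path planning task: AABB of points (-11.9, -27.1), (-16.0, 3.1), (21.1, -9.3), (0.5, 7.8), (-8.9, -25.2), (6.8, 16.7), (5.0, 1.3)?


x range: [-16, 21.1]
y range: [-27.1, 16.7]
Bounding box: (-16,-27.1) to (21.1,16.7)

(-16,-27.1) to (21.1,16.7)


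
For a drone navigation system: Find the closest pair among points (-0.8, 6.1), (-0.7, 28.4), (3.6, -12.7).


d(P0,P1) = 22.3002, d(P0,P2) = 19.308, d(P1,P2) = 41.3243
Closest: P0 and P2

Closest pair: (-0.8, 6.1) and (3.6, -12.7), distance = 19.308


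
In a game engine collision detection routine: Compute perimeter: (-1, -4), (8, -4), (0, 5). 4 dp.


Sides: (-1, -4)->(8, -4): sqrt(81) = 9, (8, -4)->(0, 5): sqrt(145) = 12.041595, (0, 5)->(-1, -4): sqrt(82) = 9.055385
Sum = 30.09698
Perimeter = 30.097

30.097


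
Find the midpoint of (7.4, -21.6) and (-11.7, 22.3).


M = ((7.4+(-11.7))/2, ((-21.6)+22.3)/2)
= (-2.15, 0.35)

(-2.15, 0.35)


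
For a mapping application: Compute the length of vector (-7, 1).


|u| = sqrt((-7)^2 + 1^2) = sqrt(50) = 7.0711

7.0711


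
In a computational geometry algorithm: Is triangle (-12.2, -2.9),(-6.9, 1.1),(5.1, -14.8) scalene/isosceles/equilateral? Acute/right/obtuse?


Side lengths squared: AB^2=44.09, BC^2=396.81, CA^2=440.9
Sorted: [44.09, 396.81, 440.9]
By sides: Scalene, By angles: Right

Scalene, Right


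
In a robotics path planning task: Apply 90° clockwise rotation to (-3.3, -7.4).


90° CW: (x,y) -> (y, -x)
(-3.3,-7.4) -> (-7.4, 3.3)

(-7.4, 3.3)


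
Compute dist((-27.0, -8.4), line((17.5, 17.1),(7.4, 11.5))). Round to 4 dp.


|cross product| = 8.35
|line direction| = sqrt(133.37) = 11.5486
Distance = 8.35/sqrt(133.37) = 0.723

0.723


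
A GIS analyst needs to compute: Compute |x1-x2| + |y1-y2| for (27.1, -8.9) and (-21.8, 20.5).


|27.1-(-21.8)| + |(-8.9)-20.5| = 48.9 + 29.4 = 78.3

78.3


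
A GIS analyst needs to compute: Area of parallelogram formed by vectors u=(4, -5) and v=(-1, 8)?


|u x v| = |4*8 - (-5)*(-1)|
= |32 - 5| = 27

27


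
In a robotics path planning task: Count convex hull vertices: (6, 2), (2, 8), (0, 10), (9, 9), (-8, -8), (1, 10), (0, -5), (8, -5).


Convex hull vertices (CCW): (-8, -8), (8, -5), (9, 9), (1, 10), (0, 10)
Count = 5

5


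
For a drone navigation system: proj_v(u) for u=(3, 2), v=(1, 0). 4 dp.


u.v = 3, |v| = sqrt(1) = 1
Scalar projection = u.v / |v| = 3 / sqrt(1) = 3

3


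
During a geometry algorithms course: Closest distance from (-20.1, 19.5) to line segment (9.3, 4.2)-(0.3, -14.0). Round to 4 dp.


Project P onto AB: t = 0 (clamped to [0,1])
Closest point on segment: (9.3, 4.2)
Distance: 33.1429

33.1429


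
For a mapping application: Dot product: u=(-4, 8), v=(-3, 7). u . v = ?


u . v = u_x*v_x + u_y*v_y = (-4)*(-3) + 8*7
= 12 + 56 = 68

68


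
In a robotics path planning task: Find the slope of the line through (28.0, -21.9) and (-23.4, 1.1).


slope = (y2-y1)/(x2-x1) = (1.1-(-21.9))/((-23.4)-28) = 23/(-51.4) = -0.4475

-0.4475


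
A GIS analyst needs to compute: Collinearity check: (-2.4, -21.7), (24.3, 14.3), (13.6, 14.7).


Cross product: (24.3-(-2.4))*(14.7-(-21.7)) - (14.3-(-21.7))*(13.6-(-2.4))
= 395.88

No, not collinear


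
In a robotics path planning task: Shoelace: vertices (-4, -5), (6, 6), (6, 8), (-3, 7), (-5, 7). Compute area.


Shoelace sum: ((-4)*6 - 6*(-5)) + (6*8 - 6*6) + (6*7 - (-3)*8) + ((-3)*7 - (-5)*7) + ((-5)*(-5) - (-4)*7)
= 151
Area = |151|/2 = 75.5

75.5


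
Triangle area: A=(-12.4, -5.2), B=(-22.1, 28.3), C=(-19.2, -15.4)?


Area = |x_A(y_B-y_C) + x_B(y_C-y_A) + x_C(y_A-y_B)|/2
= |(-541.88) + 225.42 + 643.2|/2
= 326.74/2 = 163.37

163.37


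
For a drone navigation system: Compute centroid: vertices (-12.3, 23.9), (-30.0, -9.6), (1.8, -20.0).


Centroid = ((x_A+x_B+x_C)/3, (y_A+y_B+y_C)/3)
= (((-12.3)+(-30)+1.8)/3, (23.9+(-9.6)+(-20))/3)
= (-13.5, -1.9)

(-13.5, -1.9)


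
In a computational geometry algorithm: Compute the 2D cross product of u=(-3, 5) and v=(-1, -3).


u x v = u_x*v_y - u_y*v_x = (-3)*(-3) - 5*(-1)
= 9 - (-5) = 14

14


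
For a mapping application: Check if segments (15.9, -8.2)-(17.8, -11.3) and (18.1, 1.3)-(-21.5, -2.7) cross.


Cross products: d1=367.4, d2=497.76, d3=24.87, d4=-105.49
d1*d2 < 0 and d3*d4 < 0? no

No, they don't intersect


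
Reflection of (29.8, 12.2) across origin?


Reflection over origin: (x,y) -> (-x,-y)
(29.8, 12.2) -> (-29.8, -12.2)

(-29.8, -12.2)


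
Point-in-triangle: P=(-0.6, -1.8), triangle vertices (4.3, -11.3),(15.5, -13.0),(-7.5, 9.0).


Cross products: AB x AP = 98.07, BC x BP = 96.6, CA x CP = 12.63
All same sign? yes

Yes, inside


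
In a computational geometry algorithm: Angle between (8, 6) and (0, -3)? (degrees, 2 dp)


u.v = -18, |u| = sqrt(100) = 10, |v| = sqrt(9) = 3
cos(theta) = u.v/(|u||v|) = -18/sqrt(900) = -0.6
theta = acos(-0.6) = 126.87 degrees

126.87 degrees


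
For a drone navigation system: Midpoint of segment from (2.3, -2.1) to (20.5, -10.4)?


M = ((2.3+20.5)/2, ((-2.1)+(-10.4))/2)
= (11.4, -6.25)

(11.4, -6.25)


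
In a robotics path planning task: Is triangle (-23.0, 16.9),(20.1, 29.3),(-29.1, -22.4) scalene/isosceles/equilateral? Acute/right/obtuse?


Side lengths squared: AB^2=2011.37, BC^2=5093.53, CA^2=1581.7
Sorted: [1581.7, 2011.37, 5093.53]
By sides: Scalene, By angles: Obtuse

Scalene, Obtuse


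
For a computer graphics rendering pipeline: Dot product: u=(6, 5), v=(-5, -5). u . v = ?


u . v = u_x*v_x + u_y*v_y = 6*(-5) + 5*(-5)
= (-30) + (-25) = -55

-55


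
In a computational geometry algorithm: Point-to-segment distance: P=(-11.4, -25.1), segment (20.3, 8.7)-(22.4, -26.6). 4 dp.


Project P onto AB: t = 0.9009 (clamped to [0,1])
Closest point on segment: (22.1919, -23.1016)
Distance: 33.6513

33.6513


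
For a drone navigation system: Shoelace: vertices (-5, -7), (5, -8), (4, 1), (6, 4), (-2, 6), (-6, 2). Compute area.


Shoelace sum: ((-5)*(-8) - 5*(-7)) + (5*1 - 4*(-8)) + (4*4 - 6*1) + (6*6 - (-2)*4) + ((-2)*2 - (-6)*6) + ((-6)*(-7) - (-5)*2)
= 250
Area = |250|/2 = 125

125


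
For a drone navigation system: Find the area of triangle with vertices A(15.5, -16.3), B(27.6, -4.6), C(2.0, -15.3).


Area = |x_A(y_B-y_C) + x_B(y_C-y_A) + x_C(y_A-y_B)|/2
= |165.85 + 27.6 + (-23.4)|/2
= 170.05/2 = 85.025

85.025


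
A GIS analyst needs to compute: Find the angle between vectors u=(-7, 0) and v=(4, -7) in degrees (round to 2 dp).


u.v = -28, |u| = sqrt(49) = 7, |v| = sqrt(65) = 8.0623
cos(theta) = u.v/(|u||v|) = -28/sqrt(3185) = -0.496139
theta = acos(-0.496139) = 119.74 degrees

119.74 degrees


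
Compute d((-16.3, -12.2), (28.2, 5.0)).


dx=44.5, dy=17.2
d^2 = 44.5^2 + 17.2^2 = 2276.09
d = sqrt(2276.09) = 47.7084

47.7084


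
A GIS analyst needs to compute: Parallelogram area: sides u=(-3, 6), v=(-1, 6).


|u x v| = |(-3)*6 - 6*(-1)|
= |(-18) - (-6)| = 12

12


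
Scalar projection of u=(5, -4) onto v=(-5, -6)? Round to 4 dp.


u.v = -1, |v| = sqrt(61) = 7.8102
Scalar projection = u.v / |v| = -1 / sqrt(61) = -0.128

-0.128


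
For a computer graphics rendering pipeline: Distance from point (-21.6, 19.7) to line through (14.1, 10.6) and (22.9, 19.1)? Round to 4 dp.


|cross product| = 383.53
|line direction| = sqrt(149.69) = 12.2348
Distance = 383.53/sqrt(149.69) = 31.3475

31.3475


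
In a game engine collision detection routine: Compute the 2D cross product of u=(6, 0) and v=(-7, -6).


u x v = u_x*v_y - u_y*v_x = 6*(-6) - 0*(-7)
= (-36) - 0 = -36

-36


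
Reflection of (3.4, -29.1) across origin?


Reflection over origin: (x,y) -> (-x,-y)
(3.4, -29.1) -> (-3.4, 29.1)

(-3.4, 29.1)


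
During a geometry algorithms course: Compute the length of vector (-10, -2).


|u| = sqrt((-10)^2 + (-2)^2) = sqrt(104) = 10.198

10.198


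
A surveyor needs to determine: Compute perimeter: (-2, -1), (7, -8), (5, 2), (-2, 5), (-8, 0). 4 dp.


Sides: (-2, -1)->(7, -8): sqrt(130) = 11.401754, (7, -8)->(5, 2): sqrt(104) = 10.198039, (5, 2)->(-2, 5): sqrt(58) = 7.615773, (-2, 5)->(-8, 0): sqrt(61) = 7.81025, (-8, 0)->(-2, -1): sqrt(37) = 6.082763
Sum = 43.108579
Perimeter = 43.1086

43.1086


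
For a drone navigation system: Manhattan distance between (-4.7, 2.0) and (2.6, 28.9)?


|(-4.7)-2.6| + |2-28.9| = 7.3 + 26.9 = 34.2

34.2


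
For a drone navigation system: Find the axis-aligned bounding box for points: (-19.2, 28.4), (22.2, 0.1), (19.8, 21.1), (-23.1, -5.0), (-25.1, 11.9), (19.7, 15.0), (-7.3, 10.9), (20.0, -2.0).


x range: [-25.1, 22.2]
y range: [-5, 28.4]
Bounding box: (-25.1,-5) to (22.2,28.4)

(-25.1,-5) to (22.2,28.4)


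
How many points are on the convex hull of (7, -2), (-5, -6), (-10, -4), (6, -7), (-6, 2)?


Convex hull vertices (CCW): (-10, -4), (-5, -6), (6, -7), (7, -2), (-6, 2)
Count = 5

5


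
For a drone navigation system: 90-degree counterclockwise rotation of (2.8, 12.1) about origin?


90° CCW: (x,y) -> (-y, x)
(2.8,12.1) -> (-12.1, 2.8)

(-12.1, 2.8)


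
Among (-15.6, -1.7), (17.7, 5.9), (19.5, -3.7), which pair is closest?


d(P0,P1) = 34.1563, d(P0,P2) = 35.1569, d(P1,P2) = 9.7673
Closest: P1 and P2

Closest pair: (17.7, 5.9) and (19.5, -3.7), distance = 9.7673


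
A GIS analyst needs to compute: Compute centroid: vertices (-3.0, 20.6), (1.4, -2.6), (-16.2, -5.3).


Centroid = ((x_A+x_B+x_C)/3, (y_A+y_B+y_C)/3)
= (((-3)+1.4+(-16.2))/3, (20.6+(-2.6)+(-5.3))/3)
= (-5.9333, 4.2333)

(-5.9333, 4.2333)


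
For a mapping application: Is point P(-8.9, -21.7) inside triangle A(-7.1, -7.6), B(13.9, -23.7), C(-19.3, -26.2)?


Cross products: AB x AP = -325.08, BC x BP = -123.4, CA x CP = -138.54
All same sign? yes

Yes, inside


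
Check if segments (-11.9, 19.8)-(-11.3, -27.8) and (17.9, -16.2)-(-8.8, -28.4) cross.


Cross products: d1=-1324.76, d2=-46.52, d3=1396.88, d4=118.64
d1*d2 < 0 and d3*d4 < 0? no

No, they don't intersect


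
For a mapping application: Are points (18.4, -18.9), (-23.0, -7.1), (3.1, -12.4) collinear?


Cross product: ((-23)-18.4)*((-12.4)-(-18.9)) - ((-7.1)-(-18.9))*(3.1-18.4)
= -88.56

No, not collinear


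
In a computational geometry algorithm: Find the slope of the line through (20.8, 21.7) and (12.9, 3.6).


slope = (y2-y1)/(x2-x1) = (3.6-21.7)/(12.9-20.8) = (-18.1)/(-7.9) = 2.2911

2.2911


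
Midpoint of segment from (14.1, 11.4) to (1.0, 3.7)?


M = ((14.1+1)/2, (11.4+3.7)/2)
= (7.55, 7.55)

(7.55, 7.55)


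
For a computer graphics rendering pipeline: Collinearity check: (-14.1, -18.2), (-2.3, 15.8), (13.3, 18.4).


Cross product: ((-2.3)-(-14.1))*(18.4-(-18.2)) - (15.8-(-18.2))*(13.3-(-14.1))
= -499.72

No, not collinear


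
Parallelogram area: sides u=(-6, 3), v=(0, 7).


|u x v| = |(-6)*7 - 3*0|
= |(-42) - 0| = 42

42


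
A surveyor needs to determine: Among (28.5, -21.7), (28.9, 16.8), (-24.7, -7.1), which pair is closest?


d(P0,P1) = 38.5021, d(P0,P2) = 55.167, d(P1,P2) = 58.6871
Closest: P0 and P1

Closest pair: (28.5, -21.7) and (28.9, 16.8), distance = 38.5021


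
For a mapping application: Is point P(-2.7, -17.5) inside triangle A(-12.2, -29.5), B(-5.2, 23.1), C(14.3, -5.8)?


Cross products: AB x AP = -415.7, BC x BP = -719.45, CA x CP = -92.85
All same sign? yes

Yes, inside


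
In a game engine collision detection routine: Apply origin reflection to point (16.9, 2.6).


Reflection over origin: (x,y) -> (-x,-y)
(16.9, 2.6) -> (-16.9, -2.6)

(-16.9, -2.6)


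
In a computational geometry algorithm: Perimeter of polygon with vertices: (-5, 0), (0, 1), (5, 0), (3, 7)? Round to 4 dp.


Sides: (-5, 0)->(0, 1): sqrt(26) = 5.09902, (0, 1)->(5, 0): sqrt(26) = 5.09902, (5, 0)->(3, 7): sqrt(53) = 7.28011, (3, 7)->(-5, 0): sqrt(113) = 10.630146
Sum = 28.108296
Perimeter = 28.1083

28.1083


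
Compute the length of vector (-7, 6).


|u| = sqrt((-7)^2 + 6^2) = sqrt(85) = 9.2195

9.2195


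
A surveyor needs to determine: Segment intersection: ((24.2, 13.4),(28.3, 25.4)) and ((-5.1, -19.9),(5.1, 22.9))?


Cross products: d1=-914.38, d2=-967.46, d3=215.07, d4=268.15
d1*d2 < 0 and d3*d4 < 0? no

No, they don't intersect


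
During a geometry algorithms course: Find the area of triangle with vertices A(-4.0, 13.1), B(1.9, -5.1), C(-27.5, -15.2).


Area = |x_A(y_B-y_C) + x_B(y_C-y_A) + x_C(y_A-y_B)|/2
= |(-40.4) + (-53.77) + (-500.5)|/2
= 594.67/2 = 297.335

297.335


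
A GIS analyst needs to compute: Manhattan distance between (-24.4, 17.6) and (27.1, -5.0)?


|(-24.4)-27.1| + |17.6-(-5)| = 51.5 + 22.6 = 74.1

74.1


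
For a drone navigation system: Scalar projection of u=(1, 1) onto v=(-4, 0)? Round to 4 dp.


u.v = -4, |v| = sqrt(16) = 4
Scalar projection = u.v / |v| = -4 / sqrt(16) = -1

-1


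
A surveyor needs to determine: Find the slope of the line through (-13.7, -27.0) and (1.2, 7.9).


slope = (y2-y1)/(x2-x1) = (7.9-(-27))/(1.2-(-13.7)) = 34.9/14.9 = 2.3423

2.3423


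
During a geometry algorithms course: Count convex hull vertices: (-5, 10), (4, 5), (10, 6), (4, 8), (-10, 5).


Convex hull vertices (CCW): (-10, 5), (4, 5), (10, 6), (4, 8), (-5, 10)
Count = 5

5


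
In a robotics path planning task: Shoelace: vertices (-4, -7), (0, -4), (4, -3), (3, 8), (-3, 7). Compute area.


Shoelace sum: ((-4)*(-4) - 0*(-7)) + (0*(-3) - 4*(-4)) + (4*8 - 3*(-3)) + (3*7 - (-3)*8) + ((-3)*(-7) - (-4)*7)
= 167
Area = |167|/2 = 83.5

83.5


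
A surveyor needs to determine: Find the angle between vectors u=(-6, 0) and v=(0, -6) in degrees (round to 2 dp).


u.v = 0, |u| = sqrt(36) = 6, |v| = sqrt(36) = 6
cos(theta) = u.v/(|u||v|) = 0/sqrt(1296) = 0
theta = acos(0) = 90 degrees

90 degrees


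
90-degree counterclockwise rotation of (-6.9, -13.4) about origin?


90° CCW: (x,y) -> (-y, x)
(-6.9,-13.4) -> (13.4, -6.9)

(13.4, -6.9)


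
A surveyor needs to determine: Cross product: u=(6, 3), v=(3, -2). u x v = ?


u x v = u_x*v_y - u_y*v_x = 6*(-2) - 3*3
= (-12) - 9 = -21

-21


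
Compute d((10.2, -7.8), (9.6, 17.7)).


dx=-0.6, dy=25.5
d^2 = (-0.6)^2 + 25.5^2 = 650.61
d = sqrt(650.61) = 25.5071

25.5071


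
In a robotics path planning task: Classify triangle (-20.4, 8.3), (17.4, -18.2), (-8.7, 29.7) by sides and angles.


Side lengths squared: AB^2=2131.09, BC^2=2975.62, CA^2=594.85
Sorted: [594.85, 2131.09, 2975.62]
By sides: Scalene, By angles: Obtuse

Scalene, Obtuse


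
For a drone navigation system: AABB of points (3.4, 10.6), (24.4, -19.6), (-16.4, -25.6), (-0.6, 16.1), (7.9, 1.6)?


x range: [-16.4, 24.4]
y range: [-25.6, 16.1]
Bounding box: (-16.4,-25.6) to (24.4,16.1)

(-16.4,-25.6) to (24.4,16.1)


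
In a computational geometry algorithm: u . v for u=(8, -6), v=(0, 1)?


u . v = u_x*v_x + u_y*v_y = 8*0 + (-6)*1
= 0 + (-6) = -6

-6


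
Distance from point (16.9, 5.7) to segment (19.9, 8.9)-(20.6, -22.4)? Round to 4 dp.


Project P onto AB: t = 0.1 (clamped to [0,1])
Closest point on segment: (19.97, 5.7687)
Distance: 3.0708

3.0708


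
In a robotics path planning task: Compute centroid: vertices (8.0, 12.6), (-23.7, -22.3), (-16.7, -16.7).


Centroid = ((x_A+x_B+x_C)/3, (y_A+y_B+y_C)/3)
= ((8+(-23.7)+(-16.7))/3, (12.6+(-22.3)+(-16.7))/3)
= (-10.8, -8.8)

(-10.8, -8.8)


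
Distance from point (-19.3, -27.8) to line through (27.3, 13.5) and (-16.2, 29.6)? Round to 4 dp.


|cross product| = 2546.81
|line direction| = sqrt(2151.46) = 46.3838
Distance = 2546.81/sqrt(2151.46) = 54.9073

54.9073


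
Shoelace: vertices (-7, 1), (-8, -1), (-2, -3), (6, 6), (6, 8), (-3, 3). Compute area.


Shoelace sum: ((-7)*(-1) - (-8)*1) + ((-8)*(-3) - (-2)*(-1)) + ((-2)*6 - 6*(-3)) + (6*8 - 6*6) + (6*3 - (-3)*8) + ((-3)*1 - (-7)*3)
= 115
Area = |115|/2 = 57.5

57.5


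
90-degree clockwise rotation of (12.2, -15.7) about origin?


90° CW: (x,y) -> (y, -x)
(12.2,-15.7) -> (-15.7, -12.2)

(-15.7, -12.2)


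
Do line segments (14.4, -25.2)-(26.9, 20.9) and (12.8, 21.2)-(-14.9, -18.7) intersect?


Cross products: d1=1349.12, d2=570.9, d3=653.76, d4=1431.98
d1*d2 < 0 and d3*d4 < 0? no

No, they don't intersect


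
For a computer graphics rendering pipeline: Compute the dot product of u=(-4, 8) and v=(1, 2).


u . v = u_x*v_x + u_y*v_y = (-4)*1 + 8*2
= (-4) + 16 = 12

12


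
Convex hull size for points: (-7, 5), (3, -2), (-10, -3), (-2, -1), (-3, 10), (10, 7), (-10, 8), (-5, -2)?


Convex hull vertices (CCW): (-10, -3), (3, -2), (10, 7), (-3, 10), (-10, 8)
Count = 5

5


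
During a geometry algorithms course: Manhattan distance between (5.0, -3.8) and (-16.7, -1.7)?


|5-(-16.7)| + |(-3.8)-(-1.7)| = 21.7 + 2.1 = 23.8

23.8


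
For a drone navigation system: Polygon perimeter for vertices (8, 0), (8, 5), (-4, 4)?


Sides: (8, 0)->(8, 5): sqrt(25) = 5, (8, 5)->(-4, 4): sqrt(145) = 12.041595, (-4, 4)->(8, 0): sqrt(160) = 12.649111
Sum = 29.690706
Perimeter = 29.6907

29.6907


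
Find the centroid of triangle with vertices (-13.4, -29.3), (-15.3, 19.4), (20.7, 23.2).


Centroid = ((x_A+x_B+x_C)/3, (y_A+y_B+y_C)/3)
= (((-13.4)+(-15.3)+20.7)/3, ((-29.3)+19.4+23.2)/3)
= (-2.6667, 4.4333)

(-2.6667, 4.4333)


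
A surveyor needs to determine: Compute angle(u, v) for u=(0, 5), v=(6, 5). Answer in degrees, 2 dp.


u.v = 25, |u| = sqrt(25) = 5, |v| = sqrt(61) = 7.8102
cos(theta) = u.v/(|u||v|) = 25/sqrt(1525) = 0.640184
theta = acos(0.640184) = 50.19 degrees

50.19 degrees


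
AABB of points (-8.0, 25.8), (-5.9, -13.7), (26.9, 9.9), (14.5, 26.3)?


x range: [-8, 26.9]
y range: [-13.7, 26.3]
Bounding box: (-8,-13.7) to (26.9,26.3)

(-8,-13.7) to (26.9,26.3)


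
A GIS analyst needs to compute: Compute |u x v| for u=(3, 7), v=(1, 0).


|u x v| = |3*0 - 7*1|
= |0 - 7| = 7

7


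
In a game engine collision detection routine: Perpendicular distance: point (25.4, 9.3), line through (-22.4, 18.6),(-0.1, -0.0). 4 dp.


|cross product| = 681.69
|line direction| = sqrt(843.25) = 29.0388
Distance = 681.69/sqrt(843.25) = 23.4752

23.4752


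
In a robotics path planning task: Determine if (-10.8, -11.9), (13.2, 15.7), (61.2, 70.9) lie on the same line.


Cross product: (13.2-(-10.8))*(70.9-(-11.9)) - (15.7-(-11.9))*(61.2-(-10.8))
= 0

Yes, collinear


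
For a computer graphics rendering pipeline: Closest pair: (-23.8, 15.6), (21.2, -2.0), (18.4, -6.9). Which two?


d(P0,P1) = 48.3194, d(P0,P2) = 47.8235, d(P1,P2) = 5.6436
Closest: P1 and P2

Closest pair: (21.2, -2.0) and (18.4, -6.9), distance = 5.6436


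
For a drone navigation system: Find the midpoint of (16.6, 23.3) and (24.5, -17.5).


M = ((16.6+24.5)/2, (23.3+(-17.5))/2)
= (20.55, 2.9)

(20.55, 2.9)


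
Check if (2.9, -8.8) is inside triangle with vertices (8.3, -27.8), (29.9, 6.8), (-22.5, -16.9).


Cross products: AB x AP = 597.24, BC x BP = 177.54, CA x CP = 526.34
All same sign? yes

Yes, inside


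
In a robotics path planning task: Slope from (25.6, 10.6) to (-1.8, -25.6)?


slope = (y2-y1)/(x2-x1) = ((-25.6)-10.6)/((-1.8)-25.6) = (-36.2)/(-27.4) = 1.3212

1.3212


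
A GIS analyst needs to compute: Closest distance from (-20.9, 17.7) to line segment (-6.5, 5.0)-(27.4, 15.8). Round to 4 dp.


Project P onto AB: t = 0 (clamped to [0,1])
Closest point on segment: (-6.5, 5)
Distance: 19.2003

19.2003


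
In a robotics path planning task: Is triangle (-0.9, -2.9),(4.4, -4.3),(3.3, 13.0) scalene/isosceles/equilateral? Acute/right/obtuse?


Side lengths squared: AB^2=30.05, BC^2=300.5, CA^2=270.45
Sorted: [30.05, 270.45, 300.5]
By sides: Scalene, By angles: Right

Scalene, Right


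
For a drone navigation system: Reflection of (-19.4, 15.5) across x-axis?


Reflection over x-axis: (x,y) -> (x,-y)
(-19.4, 15.5) -> (-19.4, -15.5)

(-19.4, -15.5)


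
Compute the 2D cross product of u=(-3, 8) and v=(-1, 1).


u x v = u_x*v_y - u_y*v_x = (-3)*1 - 8*(-1)
= (-3) - (-8) = 5

5


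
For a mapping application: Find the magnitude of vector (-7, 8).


|u| = sqrt((-7)^2 + 8^2) = sqrt(113) = 10.6301

10.6301


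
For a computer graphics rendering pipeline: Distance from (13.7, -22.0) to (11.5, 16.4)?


dx=-2.2, dy=38.4
d^2 = (-2.2)^2 + 38.4^2 = 1479.4
d = sqrt(1479.4) = 38.463

38.463


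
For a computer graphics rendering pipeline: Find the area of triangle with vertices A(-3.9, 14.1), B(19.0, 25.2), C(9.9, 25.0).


Area = |x_A(y_B-y_C) + x_B(y_C-y_A) + x_C(y_A-y_B)|/2
= |(-0.78) + 207.1 + (-109.89)|/2
= 96.43/2 = 48.215

48.215


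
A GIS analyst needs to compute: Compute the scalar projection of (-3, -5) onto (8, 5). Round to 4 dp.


u.v = -49, |v| = sqrt(89) = 9.434
Scalar projection = u.v / |v| = -49 / sqrt(89) = -5.194

-5.194


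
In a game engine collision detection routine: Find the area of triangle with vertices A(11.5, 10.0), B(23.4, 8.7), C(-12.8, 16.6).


Area = |x_A(y_B-y_C) + x_B(y_C-y_A) + x_C(y_A-y_B)|/2
= |(-90.85) + 154.44 + (-16.64)|/2
= 46.95/2 = 23.475

23.475


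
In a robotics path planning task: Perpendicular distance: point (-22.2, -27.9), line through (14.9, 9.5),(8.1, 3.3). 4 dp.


|cross product| = 24.3
|line direction| = sqrt(84.68) = 9.2022
Distance = 24.3/sqrt(84.68) = 2.6407

2.6407


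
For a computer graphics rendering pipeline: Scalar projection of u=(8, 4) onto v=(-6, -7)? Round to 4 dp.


u.v = -76, |v| = sqrt(85) = 9.2195
Scalar projection = u.v / |v| = -76 / sqrt(85) = -8.2434

-8.2434


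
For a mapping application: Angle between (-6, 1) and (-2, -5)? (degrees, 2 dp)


u.v = 7, |u| = sqrt(37) = 6.0828, |v| = sqrt(29) = 5.3852
cos(theta) = u.v/(|u||v|) = 7/sqrt(1073) = 0.213697
theta = acos(0.213697) = 77.66 degrees

77.66 degrees


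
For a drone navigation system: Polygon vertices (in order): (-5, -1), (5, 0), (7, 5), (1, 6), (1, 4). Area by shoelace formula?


Shoelace sum: ((-5)*0 - 5*(-1)) + (5*5 - 7*0) + (7*6 - 1*5) + (1*4 - 1*6) + (1*(-1) - (-5)*4)
= 84
Area = |84|/2 = 42

42


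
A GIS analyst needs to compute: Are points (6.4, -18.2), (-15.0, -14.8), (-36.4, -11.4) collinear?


Cross product: ((-15)-6.4)*((-11.4)-(-18.2)) - ((-14.8)-(-18.2))*((-36.4)-6.4)
= 0

Yes, collinear


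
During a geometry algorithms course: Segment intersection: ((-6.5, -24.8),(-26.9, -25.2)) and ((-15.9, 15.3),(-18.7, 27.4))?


Cross products: d1=-1.46, d2=246.5, d3=-821.8, d4=-1069.76
d1*d2 < 0 and d3*d4 < 0? no

No, they don't intersect


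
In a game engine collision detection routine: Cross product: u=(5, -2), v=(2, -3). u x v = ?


u x v = u_x*v_y - u_y*v_x = 5*(-3) - (-2)*2
= (-15) - (-4) = -11

-11


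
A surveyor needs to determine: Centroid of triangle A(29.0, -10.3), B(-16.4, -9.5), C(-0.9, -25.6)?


Centroid = ((x_A+x_B+x_C)/3, (y_A+y_B+y_C)/3)
= ((29+(-16.4)+(-0.9))/3, ((-10.3)+(-9.5)+(-25.6))/3)
= (3.9, -15.1333)

(3.9, -15.1333)


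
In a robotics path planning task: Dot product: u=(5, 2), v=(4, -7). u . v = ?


u . v = u_x*v_x + u_y*v_y = 5*4 + 2*(-7)
= 20 + (-14) = 6

6


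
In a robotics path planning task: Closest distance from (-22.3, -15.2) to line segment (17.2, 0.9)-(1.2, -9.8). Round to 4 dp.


Project P onto AB: t = 1 (clamped to [0,1])
Closest point on segment: (1.2, -9.8)
Distance: 24.1124

24.1124


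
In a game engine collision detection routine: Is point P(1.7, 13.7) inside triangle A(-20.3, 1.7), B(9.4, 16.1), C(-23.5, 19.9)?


Cross products: AB x AP = 39.6, BC x BP = 108.22, CA x CP = 438.8
All same sign? yes

Yes, inside


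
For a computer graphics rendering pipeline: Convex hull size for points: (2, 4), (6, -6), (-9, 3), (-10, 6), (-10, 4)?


Convex hull vertices (CCW): (-10, 4), (-9, 3), (6, -6), (2, 4), (-10, 6)
Count = 5

5


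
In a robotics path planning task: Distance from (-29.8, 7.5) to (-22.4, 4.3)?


dx=7.4, dy=-3.2
d^2 = 7.4^2 + (-3.2)^2 = 65
d = sqrt(65) = 8.0623

8.0623


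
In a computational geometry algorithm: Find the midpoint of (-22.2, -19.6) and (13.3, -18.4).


M = (((-22.2)+13.3)/2, ((-19.6)+(-18.4))/2)
= (-4.45, -19)

(-4.45, -19)


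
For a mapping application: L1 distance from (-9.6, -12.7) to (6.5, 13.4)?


|(-9.6)-6.5| + |(-12.7)-13.4| = 16.1 + 26.1 = 42.2

42.2


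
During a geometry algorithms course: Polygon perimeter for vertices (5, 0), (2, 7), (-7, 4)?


Sides: (5, 0)->(2, 7): sqrt(58) = 7.615773, (2, 7)->(-7, 4): sqrt(90) = 9.486833, (-7, 4)->(5, 0): sqrt(160) = 12.649111
Sum = 29.751717
Perimeter = 29.7517

29.7517


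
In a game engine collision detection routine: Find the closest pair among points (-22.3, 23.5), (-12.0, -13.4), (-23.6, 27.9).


d(P0,P1) = 38.3106, d(P0,P2) = 4.588, d(P1,P2) = 42.8981
Closest: P0 and P2

Closest pair: (-22.3, 23.5) and (-23.6, 27.9), distance = 4.588


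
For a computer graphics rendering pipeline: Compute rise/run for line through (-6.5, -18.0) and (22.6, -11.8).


slope = (y2-y1)/(x2-x1) = ((-11.8)-(-18))/(22.6-(-6.5)) = 6.2/29.1 = 0.2131

0.2131


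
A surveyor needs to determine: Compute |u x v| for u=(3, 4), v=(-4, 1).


|u x v| = |3*1 - 4*(-4)|
= |3 - (-16)| = 19

19


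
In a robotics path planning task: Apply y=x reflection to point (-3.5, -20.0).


Reflection over y=x: (x,y) -> (y,x)
(-3.5, -20) -> (-20, -3.5)

(-20, -3.5)


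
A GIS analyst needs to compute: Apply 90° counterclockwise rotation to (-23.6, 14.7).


90° CCW: (x,y) -> (-y, x)
(-23.6,14.7) -> (-14.7, -23.6)

(-14.7, -23.6)


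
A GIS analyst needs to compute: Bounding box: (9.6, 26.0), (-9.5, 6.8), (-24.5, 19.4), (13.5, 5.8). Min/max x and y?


x range: [-24.5, 13.5]
y range: [5.8, 26]
Bounding box: (-24.5,5.8) to (13.5,26)

(-24.5,5.8) to (13.5,26)


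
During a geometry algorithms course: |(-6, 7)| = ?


|u| = sqrt((-6)^2 + 7^2) = sqrt(85) = 9.2195

9.2195


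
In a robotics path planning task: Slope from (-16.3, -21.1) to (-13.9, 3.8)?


slope = (y2-y1)/(x2-x1) = (3.8-(-21.1))/((-13.9)-(-16.3)) = 24.9/2.4 = 10.375

10.375


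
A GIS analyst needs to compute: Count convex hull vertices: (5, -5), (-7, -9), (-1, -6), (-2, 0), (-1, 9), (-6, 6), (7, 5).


Convex hull vertices (CCW): (-7, -9), (5, -5), (7, 5), (-1, 9), (-6, 6)
Count = 5

5


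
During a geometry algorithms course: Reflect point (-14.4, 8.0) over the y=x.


Reflection over y=x: (x,y) -> (y,x)
(-14.4, 8) -> (8, -14.4)

(8, -14.4)


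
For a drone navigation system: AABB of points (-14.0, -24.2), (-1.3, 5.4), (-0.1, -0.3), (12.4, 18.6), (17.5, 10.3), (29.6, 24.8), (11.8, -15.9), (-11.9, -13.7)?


x range: [-14, 29.6]
y range: [-24.2, 24.8]
Bounding box: (-14,-24.2) to (29.6,24.8)

(-14,-24.2) to (29.6,24.8)


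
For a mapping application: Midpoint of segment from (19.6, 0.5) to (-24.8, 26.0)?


M = ((19.6+(-24.8))/2, (0.5+26)/2)
= (-2.6, 13.25)

(-2.6, 13.25)


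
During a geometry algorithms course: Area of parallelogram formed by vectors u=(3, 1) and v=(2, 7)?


|u x v| = |3*7 - 1*2|
= |21 - 2| = 19

19


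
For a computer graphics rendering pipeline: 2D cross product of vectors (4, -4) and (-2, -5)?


u x v = u_x*v_y - u_y*v_x = 4*(-5) - (-4)*(-2)
= (-20) - 8 = -28

-28


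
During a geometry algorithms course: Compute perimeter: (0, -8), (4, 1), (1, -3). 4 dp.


Sides: (0, -8)->(4, 1): sqrt(97) = 9.848858, (4, 1)->(1, -3): sqrt(25) = 5, (1, -3)->(0, -8): sqrt(26) = 5.09902
Sum = 19.947878
Perimeter = 19.9479

19.9479


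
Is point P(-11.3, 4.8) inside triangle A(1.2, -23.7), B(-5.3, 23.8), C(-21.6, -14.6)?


Cross products: AB x AP = 408.5, BC x BP = 79.3, CA x CP = 536.05
All same sign? yes

Yes, inside


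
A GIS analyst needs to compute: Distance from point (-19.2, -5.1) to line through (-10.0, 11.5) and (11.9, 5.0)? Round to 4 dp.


|cross product| = 423.34
|line direction| = sqrt(521.86) = 22.8443
Distance = 423.34/sqrt(521.86) = 18.5316

18.5316


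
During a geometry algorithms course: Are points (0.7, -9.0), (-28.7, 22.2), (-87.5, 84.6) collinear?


Cross product: ((-28.7)-0.7)*(84.6-(-9)) - (22.2-(-9))*((-87.5)-0.7)
= 0

Yes, collinear


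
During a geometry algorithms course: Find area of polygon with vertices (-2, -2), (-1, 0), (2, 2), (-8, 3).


Shoelace sum: ((-2)*0 - (-1)*(-2)) + ((-1)*2 - 2*0) + (2*3 - (-8)*2) + ((-8)*(-2) - (-2)*3)
= 40
Area = |40|/2 = 20

20


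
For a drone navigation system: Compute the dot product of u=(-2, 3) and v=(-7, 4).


u . v = u_x*v_x + u_y*v_y = (-2)*(-7) + 3*4
= 14 + 12 = 26

26


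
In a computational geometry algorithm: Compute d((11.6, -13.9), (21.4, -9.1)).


dx=9.8, dy=4.8
d^2 = 9.8^2 + 4.8^2 = 119.08
d = sqrt(119.08) = 10.9124

10.9124


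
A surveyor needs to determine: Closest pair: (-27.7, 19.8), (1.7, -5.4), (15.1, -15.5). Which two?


d(P0,P1) = 38.7221, d(P0,P2) = 55.4791, d(P1,P2) = 16.78
Closest: P1 and P2

Closest pair: (1.7, -5.4) and (15.1, -15.5), distance = 16.78


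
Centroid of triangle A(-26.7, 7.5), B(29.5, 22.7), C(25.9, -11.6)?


Centroid = ((x_A+x_B+x_C)/3, (y_A+y_B+y_C)/3)
= (((-26.7)+29.5+25.9)/3, (7.5+22.7+(-11.6))/3)
= (9.5667, 6.2)

(9.5667, 6.2)


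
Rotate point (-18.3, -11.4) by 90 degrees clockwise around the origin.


90° CW: (x,y) -> (y, -x)
(-18.3,-11.4) -> (-11.4, 18.3)

(-11.4, 18.3)


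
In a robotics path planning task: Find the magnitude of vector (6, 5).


|u| = sqrt(6^2 + 5^2) = sqrt(61) = 7.8102

7.8102


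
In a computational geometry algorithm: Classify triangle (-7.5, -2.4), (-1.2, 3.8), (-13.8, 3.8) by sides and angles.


Side lengths squared: AB^2=78.13, BC^2=158.76, CA^2=78.13
Sorted: [78.13, 78.13, 158.76]
By sides: Isosceles, By angles: Obtuse

Isosceles, Obtuse


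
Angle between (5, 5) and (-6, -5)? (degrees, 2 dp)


u.v = -55, |u| = sqrt(50) = 7.0711, |v| = sqrt(61) = 7.8102
cos(theta) = u.v/(|u||v|) = -55/sqrt(3050) = -0.995893
theta = acos(-0.995893) = 174.81 degrees

174.81 degrees


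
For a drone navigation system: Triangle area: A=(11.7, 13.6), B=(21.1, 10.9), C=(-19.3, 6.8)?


Area = |x_A(y_B-y_C) + x_B(y_C-y_A) + x_C(y_A-y_B)|/2
= |47.97 + (-143.48) + (-52.11)|/2
= 147.62/2 = 73.81

73.81


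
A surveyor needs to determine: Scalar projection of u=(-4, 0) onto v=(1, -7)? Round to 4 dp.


u.v = -4, |v| = sqrt(50) = 7.0711
Scalar projection = u.v / |v| = -4 / sqrt(50) = -0.5657

-0.5657


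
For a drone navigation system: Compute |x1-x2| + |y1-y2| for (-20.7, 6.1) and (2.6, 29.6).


|(-20.7)-2.6| + |6.1-29.6| = 23.3 + 23.5 = 46.8

46.8


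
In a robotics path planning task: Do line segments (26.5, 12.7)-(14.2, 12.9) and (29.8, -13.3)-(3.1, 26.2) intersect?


Cross products: d1=-563.85, d2=-83.34, d3=319.14, d4=-161.37
d1*d2 < 0 and d3*d4 < 0? no

No, they don't intersect


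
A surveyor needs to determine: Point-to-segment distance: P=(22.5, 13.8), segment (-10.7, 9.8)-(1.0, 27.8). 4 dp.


Project P onto AB: t = 0.999 (clamped to [0,1])
Closest point on segment: (0.9886, 27.7824)
Distance: 25.6564

25.6564


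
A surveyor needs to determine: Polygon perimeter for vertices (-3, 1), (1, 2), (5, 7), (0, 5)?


Sides: (-3, 1)->(1, 2): sqrt(17) = 4.123106, (1, 2)->(5, 7): sqrt(41) = 6.403124, (5, 7)->(0, 5): sqrt(29) = 5.385165, (0, 5)->(-3, 1): sqrt(25) = 5
Sum = 20.911395
Perimeter = 20.9114

20.9114


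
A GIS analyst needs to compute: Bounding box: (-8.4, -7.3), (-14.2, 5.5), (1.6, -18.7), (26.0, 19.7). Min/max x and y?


x range: [-14.2, 26]
y range: [-18.7, 19.7]
Bounding box: (-14.2,-18.7) to (26,19.7)

(-14.2,-18.7) to (26,19.7)


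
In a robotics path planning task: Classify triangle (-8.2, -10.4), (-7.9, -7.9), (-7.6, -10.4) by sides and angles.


Side lengths squared: AB^2=6.34, BC^2=6.34, CA^2=0.36
Sorted: [0.36, 6.34, 6.34]
By sides: Isosceles, By angles: Acute

Isosceles, Acute


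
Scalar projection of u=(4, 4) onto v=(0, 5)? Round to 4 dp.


u.v = 20, |v| = sqrt(25) = 5
Scalar projection = u.v / |v| = 20 / sqrt(25) = 4

4


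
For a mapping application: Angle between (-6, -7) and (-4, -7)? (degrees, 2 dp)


u.v = 73, |u| = sqrt(85) = 9.2195, |v| = sqrt(65) = 8.0623
cos(theta) = u.v/(|u||v|) = 73/sqrt(5525) = 0.982102
theta = acos(0.982102) = 10.86 degrees

10.86 degrees


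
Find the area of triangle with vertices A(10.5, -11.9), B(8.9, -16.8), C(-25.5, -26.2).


Area = |x_A(y_B-y_C) + x_B(y_C-y_A) + x_C(y_A-y_B)|/2
= |98.7 + (-127.27) + (-124.95)|/2
= 153.52/2 = 76.76

76.76


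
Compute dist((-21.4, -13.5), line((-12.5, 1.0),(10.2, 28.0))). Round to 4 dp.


|cross product| = 88.85
|line direction| = sqrt(1244.29) = 35.2745
Distance = 88.85/sqrt(1244.29) = 2.5188

2.5188


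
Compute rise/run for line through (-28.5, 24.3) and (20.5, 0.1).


slope = (y2-y1)/(x2-x1) = (0.1-24.3)/(20.5-(-28.5)) = (-24.2)/49 = -0.4939

-0.4939


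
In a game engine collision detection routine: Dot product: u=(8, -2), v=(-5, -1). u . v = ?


u . v = u_x*v_x + u_y*v_y = 8*(-5) + (-2)*(-1)
= (-40) + 2 = -38

-38


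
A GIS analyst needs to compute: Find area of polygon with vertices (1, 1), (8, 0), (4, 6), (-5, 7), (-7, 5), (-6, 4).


Shoelace sum: (1*0 - 8*1) + (8*6 - 4*0) + (4*7 - (-5)*6) + ((-5)*5 - (-7)*7) + ((-7)*4 - (-6)*5) + ((-6)*1 - 1*4)
= 114
Area = |114|/2 = 57

57


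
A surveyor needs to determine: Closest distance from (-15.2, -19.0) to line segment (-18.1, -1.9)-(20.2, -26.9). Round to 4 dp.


Project P onto AB: t = 0.2575 (clamped to [0,1])
Closest point on segment: (-8.2394, -8.3364)
Distance: 12.7343

12.7343


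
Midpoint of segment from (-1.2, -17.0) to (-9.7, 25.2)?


M = (((-1.2)+(-9.7))/2, ((-17)+25.2)/2)
= (-5.45, 4.1)

(-5.45, 4.1)


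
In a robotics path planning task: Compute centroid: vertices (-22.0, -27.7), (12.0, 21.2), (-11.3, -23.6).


Centroid = ((x_A+x_B+x_C)/3, (y_A+y_B+y_C)/3)
= (((-22)+12+(-11.3))/3, ((-27.7)+21.2+(-23.6))/3)
= (-7.1, -10.0333)

(-7.1, -10.0333)


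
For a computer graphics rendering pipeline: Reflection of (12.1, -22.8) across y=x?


Reflection over y=x: (x,y) -> (y,x)
(12.1, -22.8) -> (-22.8, 12.1)

(-22.8, 12.1)


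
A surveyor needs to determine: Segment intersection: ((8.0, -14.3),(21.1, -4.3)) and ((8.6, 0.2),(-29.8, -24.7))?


Cross products: d1=541.86, d2=484.05, d3=183.95, d4=241.76
d1*d2 < 0 and d3*d4 < 0? no

No, they don't intersect


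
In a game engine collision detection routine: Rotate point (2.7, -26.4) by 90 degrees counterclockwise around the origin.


90° CCW: (x,y) -> (-y, x)
(2.7,-26.4) -> (26.4, 2.7)

(26.4, 2.7)


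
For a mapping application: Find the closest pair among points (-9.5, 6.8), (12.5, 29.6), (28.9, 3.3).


d(P0,P1) = 31.6834, d(P0,P2) = 38.5592, d(P1,P2) = 30.9944
Closest: P1 and P2

Closest pair: (12.5, 29.6) and (28.9, 3.3), distance = 30.9944


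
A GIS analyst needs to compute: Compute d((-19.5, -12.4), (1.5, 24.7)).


dx=21, dy=37.1
d^2 = 21^2 + 37.1^2 = 1817.41
d = sqrt(1817.41) = 42.6311

42.6311


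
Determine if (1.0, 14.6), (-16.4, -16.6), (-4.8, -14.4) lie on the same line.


Cross product: ((-16.4)-1)*((-14.4)-14.6) - ((-16.6)-14.6)*((-4.8)-1)
= 323.64

No, not collinear


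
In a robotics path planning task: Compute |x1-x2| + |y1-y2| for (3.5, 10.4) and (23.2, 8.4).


|3.5-23.2| + |10.4-8.4| = 19.7 + 2 = 21.7

21.7
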